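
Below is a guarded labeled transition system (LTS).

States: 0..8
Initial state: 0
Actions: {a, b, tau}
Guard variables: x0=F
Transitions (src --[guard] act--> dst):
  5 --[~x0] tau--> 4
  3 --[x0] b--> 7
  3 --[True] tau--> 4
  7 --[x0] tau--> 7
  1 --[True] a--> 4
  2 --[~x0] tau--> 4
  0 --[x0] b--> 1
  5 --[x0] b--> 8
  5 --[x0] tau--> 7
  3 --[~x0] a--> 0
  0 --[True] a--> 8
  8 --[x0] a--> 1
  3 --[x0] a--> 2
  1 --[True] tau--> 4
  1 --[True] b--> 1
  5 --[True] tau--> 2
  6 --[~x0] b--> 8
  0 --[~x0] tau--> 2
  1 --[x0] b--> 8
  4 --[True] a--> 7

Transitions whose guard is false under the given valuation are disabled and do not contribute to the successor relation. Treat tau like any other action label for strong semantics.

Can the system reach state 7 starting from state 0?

Answer: REACHABLE

Working:
After dropping false guards: 12 live edges.
Layer 0: {0}
Layer 1: {2,8}  cumulative {0,2,8}
Layer 2: {4}  cumulative {0,2,4,8}
Layer 3: {7}  cumulative {0,2,4,7,8}
R = {0,2,4,7,8}
trace reaching 7: tau·tau·a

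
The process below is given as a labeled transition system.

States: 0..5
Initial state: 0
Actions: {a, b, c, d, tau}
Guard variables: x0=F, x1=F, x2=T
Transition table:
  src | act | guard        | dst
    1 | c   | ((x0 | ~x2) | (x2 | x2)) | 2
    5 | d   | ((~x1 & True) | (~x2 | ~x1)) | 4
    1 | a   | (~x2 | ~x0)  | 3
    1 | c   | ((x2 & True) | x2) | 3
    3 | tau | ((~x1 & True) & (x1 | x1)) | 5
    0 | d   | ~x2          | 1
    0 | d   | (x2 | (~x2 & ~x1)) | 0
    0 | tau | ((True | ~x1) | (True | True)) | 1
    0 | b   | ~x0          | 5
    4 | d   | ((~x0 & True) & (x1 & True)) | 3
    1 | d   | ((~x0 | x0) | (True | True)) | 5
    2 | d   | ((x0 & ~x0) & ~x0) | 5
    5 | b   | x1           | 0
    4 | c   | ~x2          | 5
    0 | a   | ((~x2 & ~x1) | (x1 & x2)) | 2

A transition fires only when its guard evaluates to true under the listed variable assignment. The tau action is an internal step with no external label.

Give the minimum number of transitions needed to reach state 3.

Layered search for 3:
  L0 = {0}
  L1 = {1,5}
  L2 = {2,3,4}
depth(3)=2, e.g. tau·a

Answer: 2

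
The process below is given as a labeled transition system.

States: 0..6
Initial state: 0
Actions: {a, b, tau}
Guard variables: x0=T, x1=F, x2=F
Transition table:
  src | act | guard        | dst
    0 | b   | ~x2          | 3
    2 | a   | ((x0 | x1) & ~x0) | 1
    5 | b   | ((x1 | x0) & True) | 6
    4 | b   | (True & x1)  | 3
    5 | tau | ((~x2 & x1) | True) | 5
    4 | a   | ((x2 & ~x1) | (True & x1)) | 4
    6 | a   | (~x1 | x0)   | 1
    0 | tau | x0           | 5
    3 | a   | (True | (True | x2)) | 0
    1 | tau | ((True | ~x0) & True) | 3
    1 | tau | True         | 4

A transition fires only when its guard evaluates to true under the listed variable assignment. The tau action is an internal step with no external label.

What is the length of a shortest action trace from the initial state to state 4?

Layered search for 4:
  Layer 0: {0}
  Layer 1: {3,5}
  Layer 2: {6}
  Layer 3: {1}
  Layer 4: {4}
depth(4)=4, e.g. tau·b·a·tau

Answer: 4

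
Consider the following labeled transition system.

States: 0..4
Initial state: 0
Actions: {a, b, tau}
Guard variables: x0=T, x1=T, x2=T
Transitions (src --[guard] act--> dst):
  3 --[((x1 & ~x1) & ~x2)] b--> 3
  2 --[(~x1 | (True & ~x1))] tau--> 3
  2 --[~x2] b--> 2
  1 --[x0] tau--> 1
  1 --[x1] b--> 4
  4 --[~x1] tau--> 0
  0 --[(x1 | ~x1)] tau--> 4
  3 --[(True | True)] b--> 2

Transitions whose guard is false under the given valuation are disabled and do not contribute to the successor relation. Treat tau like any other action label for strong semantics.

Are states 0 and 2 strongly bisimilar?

Bisimulation quotient by refinement:
  round 0: {{0,1,2,3,4}}
  round 1: {{0},{1},{2,4},{3}}
4 equivalence class(es) (converged in 2)
0∈{0}, 2∈{2,4}

Answer: NOT BISIMILAR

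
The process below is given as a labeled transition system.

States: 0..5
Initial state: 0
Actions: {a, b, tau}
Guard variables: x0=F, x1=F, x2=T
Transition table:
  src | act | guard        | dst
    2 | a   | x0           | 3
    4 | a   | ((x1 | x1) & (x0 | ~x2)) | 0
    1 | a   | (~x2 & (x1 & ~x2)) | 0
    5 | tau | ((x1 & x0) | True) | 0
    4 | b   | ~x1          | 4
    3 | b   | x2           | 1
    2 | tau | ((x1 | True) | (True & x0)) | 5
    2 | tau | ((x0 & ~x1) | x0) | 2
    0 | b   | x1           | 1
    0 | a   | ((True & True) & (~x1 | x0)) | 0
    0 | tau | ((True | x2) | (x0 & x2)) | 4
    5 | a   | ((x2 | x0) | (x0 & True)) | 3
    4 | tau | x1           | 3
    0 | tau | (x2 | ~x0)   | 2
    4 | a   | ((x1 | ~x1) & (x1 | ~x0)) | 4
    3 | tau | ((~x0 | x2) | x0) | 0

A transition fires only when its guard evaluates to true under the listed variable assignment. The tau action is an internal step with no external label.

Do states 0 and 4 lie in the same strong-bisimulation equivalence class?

Answer: NOT BISIMILAR

Trace:
Bisimulation quotient by refinement:
  π0 = {{0,1,2,3,4,5}}
  π1 = {{0,5},{1},{2},{3},{4}}
  π2 = {{0},{1},{2},{3},{4},{5}}
stable after 3 split(s): 6 block(s)
0∈{0}, 4∈{4}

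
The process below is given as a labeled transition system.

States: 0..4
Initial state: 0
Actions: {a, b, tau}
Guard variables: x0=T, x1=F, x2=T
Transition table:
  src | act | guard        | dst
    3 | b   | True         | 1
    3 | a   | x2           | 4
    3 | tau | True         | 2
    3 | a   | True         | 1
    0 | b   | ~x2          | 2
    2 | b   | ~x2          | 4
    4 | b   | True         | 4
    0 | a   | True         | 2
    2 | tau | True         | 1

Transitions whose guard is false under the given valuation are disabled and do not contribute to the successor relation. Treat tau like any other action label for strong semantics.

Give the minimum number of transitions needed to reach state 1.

BFS to 1:
  depth 0: {0}
  depth 1: {2}
  depth 2: {1}
first hit 1 at d=2 via a·tau

Answer: 2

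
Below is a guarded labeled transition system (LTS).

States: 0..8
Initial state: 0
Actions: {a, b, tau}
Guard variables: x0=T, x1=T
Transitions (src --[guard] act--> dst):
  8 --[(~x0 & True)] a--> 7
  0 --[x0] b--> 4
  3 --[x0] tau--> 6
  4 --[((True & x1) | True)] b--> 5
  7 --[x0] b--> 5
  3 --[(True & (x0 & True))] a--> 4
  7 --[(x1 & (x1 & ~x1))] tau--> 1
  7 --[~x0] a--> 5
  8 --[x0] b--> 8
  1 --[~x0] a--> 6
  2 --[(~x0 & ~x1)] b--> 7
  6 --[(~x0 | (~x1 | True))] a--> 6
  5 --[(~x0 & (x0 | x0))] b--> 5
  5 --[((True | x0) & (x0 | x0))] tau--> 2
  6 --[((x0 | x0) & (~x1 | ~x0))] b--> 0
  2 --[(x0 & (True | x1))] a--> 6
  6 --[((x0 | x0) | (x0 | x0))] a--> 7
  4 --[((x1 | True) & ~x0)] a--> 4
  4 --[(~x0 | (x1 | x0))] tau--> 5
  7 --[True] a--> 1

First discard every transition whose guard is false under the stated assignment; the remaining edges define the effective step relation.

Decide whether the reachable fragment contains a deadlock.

Reachable = {0,1,2,4,5,6,7}
  0: b→4  [deg 1]
  1: ∅  [deadlock]
  2: a→6  [deg 1]
  4: b→5  tau→5  [deg 2]
  5: tau→2  [deg 1]
  6: a→6  a→7  [deg 2]
  7: a→1  b→5  [deg 2]
trace reaching 1: b·b·tau·a·a·a

Answer: DEADLOCK at state 1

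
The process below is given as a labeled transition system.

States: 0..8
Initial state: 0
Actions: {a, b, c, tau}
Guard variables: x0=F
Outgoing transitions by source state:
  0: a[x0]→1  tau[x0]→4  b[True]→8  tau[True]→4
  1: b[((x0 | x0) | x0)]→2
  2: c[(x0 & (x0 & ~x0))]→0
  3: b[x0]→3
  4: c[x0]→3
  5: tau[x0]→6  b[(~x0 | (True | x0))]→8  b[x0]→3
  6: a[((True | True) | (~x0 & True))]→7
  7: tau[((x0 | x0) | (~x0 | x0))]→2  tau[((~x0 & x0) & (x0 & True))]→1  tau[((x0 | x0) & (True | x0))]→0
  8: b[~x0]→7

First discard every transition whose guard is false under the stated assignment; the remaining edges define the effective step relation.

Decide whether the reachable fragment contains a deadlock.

Reach set: {0,2,4,7,8}
  0: b→8  tau→4  [2 out]
  2: ∅  [deadlock]
  4: ∅  [deadlock]
  7: tau→2  [1 out]
  8: b→7  [1 out]
Path to 2: b·b·tau

Answer: DEADLOCK at state 2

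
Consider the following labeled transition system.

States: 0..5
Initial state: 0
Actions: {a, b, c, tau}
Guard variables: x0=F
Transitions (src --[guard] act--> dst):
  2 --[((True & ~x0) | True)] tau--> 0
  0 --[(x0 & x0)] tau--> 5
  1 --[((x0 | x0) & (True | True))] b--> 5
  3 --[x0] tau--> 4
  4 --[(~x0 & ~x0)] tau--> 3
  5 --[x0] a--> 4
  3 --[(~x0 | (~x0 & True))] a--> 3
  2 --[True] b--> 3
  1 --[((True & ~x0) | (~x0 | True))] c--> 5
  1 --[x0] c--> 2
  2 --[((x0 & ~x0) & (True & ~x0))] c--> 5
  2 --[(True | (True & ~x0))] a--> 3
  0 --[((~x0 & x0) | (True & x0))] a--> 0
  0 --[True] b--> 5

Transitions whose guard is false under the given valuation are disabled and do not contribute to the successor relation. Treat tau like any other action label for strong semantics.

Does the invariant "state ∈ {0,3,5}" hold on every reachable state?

Inv-set: {0,3,5}
Reach set: {0,5}
  0: ✓
  5: ✓

Answer: INVARIANT HOLDS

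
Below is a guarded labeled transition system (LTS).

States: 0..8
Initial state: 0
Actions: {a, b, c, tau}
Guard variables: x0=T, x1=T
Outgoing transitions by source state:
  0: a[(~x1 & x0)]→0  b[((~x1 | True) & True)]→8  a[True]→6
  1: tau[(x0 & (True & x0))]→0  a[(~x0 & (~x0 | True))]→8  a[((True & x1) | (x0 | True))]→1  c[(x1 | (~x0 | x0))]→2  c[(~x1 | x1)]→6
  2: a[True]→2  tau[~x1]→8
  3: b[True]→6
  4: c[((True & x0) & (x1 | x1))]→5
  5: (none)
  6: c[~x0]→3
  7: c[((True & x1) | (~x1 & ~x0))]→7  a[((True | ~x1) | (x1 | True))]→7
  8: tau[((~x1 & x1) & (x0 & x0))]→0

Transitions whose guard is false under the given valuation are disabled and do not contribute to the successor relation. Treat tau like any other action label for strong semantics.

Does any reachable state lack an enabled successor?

Reachable = {0,6,8}
  0: a→6  b→8  [2 exit(s)]
  6: ∅  [deadlock]
  8: ∅  [deadlock]
trace reaching 6: a

Answer: DEADLOCK at state 6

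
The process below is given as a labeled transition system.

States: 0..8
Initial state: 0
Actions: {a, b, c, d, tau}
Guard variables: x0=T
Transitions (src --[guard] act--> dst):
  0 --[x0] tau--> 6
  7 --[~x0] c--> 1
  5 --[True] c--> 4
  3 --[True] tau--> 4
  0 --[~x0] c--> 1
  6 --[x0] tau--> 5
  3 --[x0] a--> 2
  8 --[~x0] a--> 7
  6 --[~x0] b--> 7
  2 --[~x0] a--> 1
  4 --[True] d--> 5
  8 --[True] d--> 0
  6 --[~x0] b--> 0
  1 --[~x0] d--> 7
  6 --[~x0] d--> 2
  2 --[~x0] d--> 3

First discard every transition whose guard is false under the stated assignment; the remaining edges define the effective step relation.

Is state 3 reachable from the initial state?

Guard filter leaves 7 enabled edge(s).
L0 = {0}
L1 = {6}  total {0,6}
L2 = {5}  total {0,5,6}
L3 = {4}  total {0,4,5,6}
Reach set: {0,4,5,6}

Answer: UNREACHABLE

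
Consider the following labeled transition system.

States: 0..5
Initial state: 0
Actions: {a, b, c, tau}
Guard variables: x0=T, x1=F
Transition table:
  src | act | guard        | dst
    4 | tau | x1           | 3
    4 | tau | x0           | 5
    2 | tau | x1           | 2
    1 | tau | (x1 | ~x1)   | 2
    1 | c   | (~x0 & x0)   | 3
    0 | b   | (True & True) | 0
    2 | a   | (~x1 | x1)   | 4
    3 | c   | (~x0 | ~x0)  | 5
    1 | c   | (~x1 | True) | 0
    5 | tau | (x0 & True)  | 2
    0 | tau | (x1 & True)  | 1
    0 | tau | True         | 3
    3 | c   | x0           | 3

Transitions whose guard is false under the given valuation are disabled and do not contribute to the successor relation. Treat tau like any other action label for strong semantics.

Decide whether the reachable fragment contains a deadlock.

R = {0,3}
  0: b→0  tau→3  [deg 2]
  3: c→3  [deg 1]

Answer: DEADLOCK-FREE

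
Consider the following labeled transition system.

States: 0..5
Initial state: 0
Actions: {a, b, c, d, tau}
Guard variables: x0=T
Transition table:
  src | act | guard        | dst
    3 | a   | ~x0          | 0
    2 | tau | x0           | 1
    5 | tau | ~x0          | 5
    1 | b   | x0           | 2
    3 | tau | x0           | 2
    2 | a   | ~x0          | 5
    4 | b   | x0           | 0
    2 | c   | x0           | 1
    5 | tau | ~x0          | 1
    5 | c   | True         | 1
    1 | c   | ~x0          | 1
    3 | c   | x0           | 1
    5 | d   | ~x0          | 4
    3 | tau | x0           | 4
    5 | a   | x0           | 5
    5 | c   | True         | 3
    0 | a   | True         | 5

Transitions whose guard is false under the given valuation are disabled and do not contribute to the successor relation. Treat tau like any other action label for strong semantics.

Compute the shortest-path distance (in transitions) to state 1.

Answer: 2

Working:
BFS to 1:
  Layer 0: {0}
  Layer 1: {5}
  Layer 2: {1,3}
first hit 1 at d=2 via a·c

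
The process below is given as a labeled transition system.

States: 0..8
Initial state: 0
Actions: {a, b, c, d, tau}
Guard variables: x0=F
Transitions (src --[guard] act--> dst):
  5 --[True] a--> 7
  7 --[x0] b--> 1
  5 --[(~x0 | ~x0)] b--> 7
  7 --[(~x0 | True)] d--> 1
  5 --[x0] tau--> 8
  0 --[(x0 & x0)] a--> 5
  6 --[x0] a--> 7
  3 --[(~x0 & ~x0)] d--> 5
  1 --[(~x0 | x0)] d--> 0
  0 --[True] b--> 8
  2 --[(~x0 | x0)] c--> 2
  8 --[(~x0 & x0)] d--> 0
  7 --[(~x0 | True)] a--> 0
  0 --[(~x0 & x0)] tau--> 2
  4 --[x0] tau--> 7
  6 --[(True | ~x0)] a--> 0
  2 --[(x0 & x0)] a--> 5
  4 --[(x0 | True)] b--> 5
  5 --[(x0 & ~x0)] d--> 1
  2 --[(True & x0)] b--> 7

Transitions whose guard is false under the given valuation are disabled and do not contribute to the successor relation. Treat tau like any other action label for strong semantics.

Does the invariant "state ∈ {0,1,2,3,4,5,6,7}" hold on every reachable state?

Answer: INVARIANT VIOLATED at state 8

Trace:
Allowed set {0,1,2,3,4,5,6,7}
R = {0,8}
  0: ✓
  8: ✗ unsafe
reach 8 via b — violates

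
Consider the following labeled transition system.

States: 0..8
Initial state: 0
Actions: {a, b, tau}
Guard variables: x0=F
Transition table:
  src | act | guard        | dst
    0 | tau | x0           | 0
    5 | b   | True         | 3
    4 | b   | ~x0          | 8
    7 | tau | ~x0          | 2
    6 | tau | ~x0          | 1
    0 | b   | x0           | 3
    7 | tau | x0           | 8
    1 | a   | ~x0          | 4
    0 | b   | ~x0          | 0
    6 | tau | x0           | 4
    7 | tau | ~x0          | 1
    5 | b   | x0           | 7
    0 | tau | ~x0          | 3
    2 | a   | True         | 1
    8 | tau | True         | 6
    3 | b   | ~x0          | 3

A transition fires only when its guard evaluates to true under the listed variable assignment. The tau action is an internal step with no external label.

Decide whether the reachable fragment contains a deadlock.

R = {0,3}
  0: b→0  tau→3  [2 exit(s)]
  3: b→3  [1 exit(s)]

Answer: DEADLOCK-FREE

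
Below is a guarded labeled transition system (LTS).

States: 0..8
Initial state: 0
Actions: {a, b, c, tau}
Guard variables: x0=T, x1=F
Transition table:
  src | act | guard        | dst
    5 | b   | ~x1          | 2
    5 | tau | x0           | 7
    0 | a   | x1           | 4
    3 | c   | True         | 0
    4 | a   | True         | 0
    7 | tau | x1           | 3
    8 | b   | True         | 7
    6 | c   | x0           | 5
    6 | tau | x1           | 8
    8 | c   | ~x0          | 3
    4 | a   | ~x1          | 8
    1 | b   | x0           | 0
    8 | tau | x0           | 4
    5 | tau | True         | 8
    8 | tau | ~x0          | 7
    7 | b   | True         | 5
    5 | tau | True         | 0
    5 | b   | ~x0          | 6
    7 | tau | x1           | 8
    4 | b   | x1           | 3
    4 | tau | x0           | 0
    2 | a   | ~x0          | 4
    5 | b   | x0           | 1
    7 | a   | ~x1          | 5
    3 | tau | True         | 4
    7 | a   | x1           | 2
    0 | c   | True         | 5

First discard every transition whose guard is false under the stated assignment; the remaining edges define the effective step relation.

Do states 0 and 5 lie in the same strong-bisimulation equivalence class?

Answer: NOT BISIMILAR

Trace:
Refine partition for ~:
  round 0: {{0,1,2,3,4,5,6,7,8}}
  round 1: {{0,6},{1},{2},{3},{4},{5,8},{7}}
  round 2: {{0,6},{1},{2},{3},{4},{5},{7},{8}}
Fixed point at round 3; 8 class(es).
0∈{0,6}, 5∈{5}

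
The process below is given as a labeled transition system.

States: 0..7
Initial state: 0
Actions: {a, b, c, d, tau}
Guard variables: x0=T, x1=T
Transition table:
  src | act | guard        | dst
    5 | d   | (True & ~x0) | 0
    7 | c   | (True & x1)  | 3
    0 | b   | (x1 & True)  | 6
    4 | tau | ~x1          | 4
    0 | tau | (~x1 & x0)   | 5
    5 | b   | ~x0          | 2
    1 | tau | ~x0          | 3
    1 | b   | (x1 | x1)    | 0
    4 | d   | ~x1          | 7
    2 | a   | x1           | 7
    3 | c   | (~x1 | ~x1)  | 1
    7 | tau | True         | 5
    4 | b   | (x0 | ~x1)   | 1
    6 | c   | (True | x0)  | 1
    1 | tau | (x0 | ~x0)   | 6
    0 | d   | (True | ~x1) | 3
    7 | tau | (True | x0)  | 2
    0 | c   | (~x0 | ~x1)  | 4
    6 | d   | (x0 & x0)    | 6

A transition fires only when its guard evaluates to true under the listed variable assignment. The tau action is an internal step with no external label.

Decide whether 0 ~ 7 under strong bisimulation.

Refine partition for ~:
  P[0] = {{0,1,2,3,4,5,6,7}}
  P[1] = {{0},{1},{2},{3,5},{4},{6},{7}}
Fixed point at round 2; 7 class(es).
[0]={0}  [7]={7}

Answer: NOT BISIMILAR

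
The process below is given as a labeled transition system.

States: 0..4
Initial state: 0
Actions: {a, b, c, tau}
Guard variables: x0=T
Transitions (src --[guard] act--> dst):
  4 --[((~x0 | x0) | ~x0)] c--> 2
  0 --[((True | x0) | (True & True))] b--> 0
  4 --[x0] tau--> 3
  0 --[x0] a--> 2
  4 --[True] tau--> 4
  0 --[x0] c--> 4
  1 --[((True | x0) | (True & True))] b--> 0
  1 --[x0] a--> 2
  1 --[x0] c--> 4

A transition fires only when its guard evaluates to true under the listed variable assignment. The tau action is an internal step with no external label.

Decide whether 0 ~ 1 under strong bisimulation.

Compute ~ classes (split until stable):
  round 0: {{0,1,2,3,4}}
  round 1: {{0,1},{2,3},{4}}
Fixed point at round 2; 3 class(es).
class of 0: {0,1}; class of 1: {0,1}

Answer: BISIMILAR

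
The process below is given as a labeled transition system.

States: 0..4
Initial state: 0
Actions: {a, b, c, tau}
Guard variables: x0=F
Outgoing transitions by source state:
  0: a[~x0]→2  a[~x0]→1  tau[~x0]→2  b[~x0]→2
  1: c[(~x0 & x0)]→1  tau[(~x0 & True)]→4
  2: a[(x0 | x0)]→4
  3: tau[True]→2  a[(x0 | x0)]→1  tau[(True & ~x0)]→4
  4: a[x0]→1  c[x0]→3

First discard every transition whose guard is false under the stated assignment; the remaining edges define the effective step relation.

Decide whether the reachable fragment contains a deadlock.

Answer: DEADLOCK at state 2

Analysis:
Reachable = {0,1,2,4}
  0: a→1  a→2  b→2  tau→2  [4 exit(s)]
  1: tau→4  [1 exit(s)]
  2: ∅  [deadlock]
  4: ∅  [deadlock]
trace reaching 2: a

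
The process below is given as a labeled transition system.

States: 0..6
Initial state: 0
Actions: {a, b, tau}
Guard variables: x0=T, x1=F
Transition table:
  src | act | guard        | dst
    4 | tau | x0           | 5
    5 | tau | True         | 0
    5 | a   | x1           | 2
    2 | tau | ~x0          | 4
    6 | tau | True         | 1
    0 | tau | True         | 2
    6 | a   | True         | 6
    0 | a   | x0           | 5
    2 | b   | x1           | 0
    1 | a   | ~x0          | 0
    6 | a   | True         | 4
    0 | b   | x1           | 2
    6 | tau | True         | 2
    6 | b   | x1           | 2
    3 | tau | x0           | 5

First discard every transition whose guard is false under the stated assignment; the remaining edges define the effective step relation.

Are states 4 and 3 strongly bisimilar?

Refine partition for ~:
  round 0: {{0,1,2,3,4,5,6}}
  round 1: {{0,6},{1,2},{3,4,5}}
  round 2: {{0},{1,2},{3,4},{5},{6}}
Fixed point at round 3; 5 class(es).
class of 4: {3,4}; class of 3: {3,4}

Answer: BISIMILAR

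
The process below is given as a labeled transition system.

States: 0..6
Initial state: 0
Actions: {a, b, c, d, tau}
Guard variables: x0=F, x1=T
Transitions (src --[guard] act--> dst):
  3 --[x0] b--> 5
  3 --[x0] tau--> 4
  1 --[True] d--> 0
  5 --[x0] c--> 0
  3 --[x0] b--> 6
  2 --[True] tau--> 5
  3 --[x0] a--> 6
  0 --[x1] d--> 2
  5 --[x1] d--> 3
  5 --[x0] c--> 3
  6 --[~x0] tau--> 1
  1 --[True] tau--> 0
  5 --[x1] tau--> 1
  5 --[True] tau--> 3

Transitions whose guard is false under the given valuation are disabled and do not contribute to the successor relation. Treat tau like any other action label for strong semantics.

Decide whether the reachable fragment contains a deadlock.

Answer: DEADLOCK at state 3

Trace:
Reach set: {0,1,2,3,5}
  0: d→2  [1 exit(s)]
  1: d→0  tau→0  [2 exit(s)]
  2: tau→5  [1 exit(s)]
  3: ∅  [no exit]
  5: d→3  tau→1  tau→3  [3 exit(s)]
Path to 3: d·tau·d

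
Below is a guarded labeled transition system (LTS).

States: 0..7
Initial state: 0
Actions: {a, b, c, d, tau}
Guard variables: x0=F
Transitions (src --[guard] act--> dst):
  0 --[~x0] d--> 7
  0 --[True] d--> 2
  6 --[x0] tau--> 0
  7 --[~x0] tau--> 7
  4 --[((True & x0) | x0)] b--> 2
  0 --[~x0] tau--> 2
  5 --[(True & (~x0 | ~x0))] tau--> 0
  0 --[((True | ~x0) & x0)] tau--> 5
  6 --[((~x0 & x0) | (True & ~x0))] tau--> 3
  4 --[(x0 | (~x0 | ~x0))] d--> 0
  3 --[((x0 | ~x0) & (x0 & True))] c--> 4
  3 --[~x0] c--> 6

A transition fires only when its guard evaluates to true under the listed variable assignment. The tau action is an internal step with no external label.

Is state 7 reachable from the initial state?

Answer: REACHABLE

Analysis:
After dropping false guards: 8 live edges.
Layer 0: {0}
Layer 1: {2,7}  now seen {0,2,7}
Reachable = {0,2,7}
trace reaching 7: d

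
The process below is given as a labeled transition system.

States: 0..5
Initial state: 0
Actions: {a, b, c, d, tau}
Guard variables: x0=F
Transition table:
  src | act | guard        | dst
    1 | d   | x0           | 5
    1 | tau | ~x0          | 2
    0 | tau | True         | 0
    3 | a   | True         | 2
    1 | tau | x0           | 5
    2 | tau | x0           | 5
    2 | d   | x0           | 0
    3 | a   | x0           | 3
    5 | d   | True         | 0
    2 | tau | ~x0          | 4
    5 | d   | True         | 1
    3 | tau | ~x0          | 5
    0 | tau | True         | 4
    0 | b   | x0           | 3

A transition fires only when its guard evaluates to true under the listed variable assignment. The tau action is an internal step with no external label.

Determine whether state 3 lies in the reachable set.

After dropping false guards: 8 live edges.
L0 = {0}
L1 = {4}  total {0,4}
Reachable = {0,4}

Answer: UNREACHABLE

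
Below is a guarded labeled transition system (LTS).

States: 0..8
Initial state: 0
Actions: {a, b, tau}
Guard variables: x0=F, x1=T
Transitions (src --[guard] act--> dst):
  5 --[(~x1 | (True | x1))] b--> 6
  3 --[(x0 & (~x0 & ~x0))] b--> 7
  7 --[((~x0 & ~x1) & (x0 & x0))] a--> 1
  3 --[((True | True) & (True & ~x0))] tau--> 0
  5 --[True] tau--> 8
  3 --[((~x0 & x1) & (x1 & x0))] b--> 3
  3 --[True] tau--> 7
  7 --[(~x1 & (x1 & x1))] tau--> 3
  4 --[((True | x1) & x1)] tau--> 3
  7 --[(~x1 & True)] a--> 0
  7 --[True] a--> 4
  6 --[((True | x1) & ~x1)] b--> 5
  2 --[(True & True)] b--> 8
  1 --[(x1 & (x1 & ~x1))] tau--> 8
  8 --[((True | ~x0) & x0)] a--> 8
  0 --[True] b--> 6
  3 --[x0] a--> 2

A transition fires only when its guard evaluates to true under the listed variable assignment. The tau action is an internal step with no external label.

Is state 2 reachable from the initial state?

Guard filter leaves 8 enabled edge(s).
depth 0: {0}
depth 1: {6}  total {0,6}
Reachable = {0,6}

Answer: UNREACHABLE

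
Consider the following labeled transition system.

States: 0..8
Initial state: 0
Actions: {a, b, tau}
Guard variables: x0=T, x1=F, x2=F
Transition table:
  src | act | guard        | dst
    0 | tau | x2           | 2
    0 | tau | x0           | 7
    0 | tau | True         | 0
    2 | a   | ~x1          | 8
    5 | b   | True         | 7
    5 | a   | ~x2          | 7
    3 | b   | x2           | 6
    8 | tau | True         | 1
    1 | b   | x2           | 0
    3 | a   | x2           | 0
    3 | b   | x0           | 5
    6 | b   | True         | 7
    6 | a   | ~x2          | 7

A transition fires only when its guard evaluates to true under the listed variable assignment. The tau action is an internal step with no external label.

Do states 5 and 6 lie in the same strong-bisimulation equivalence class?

Answer: BISIMILAR

Working:
Refine partition for ~:
  π0 = {{0,1,2,3,4,5,6,7,8}}
  π1 = {{0,8},{1,4,7},{2},{3},{5,6}}
  π2 = {{0},{1,4,7},{2},{3},{5,6},{8}}
6 equivalence class(es) (converged in 3)
class of 5: {5,6}; class of 6: {5,6}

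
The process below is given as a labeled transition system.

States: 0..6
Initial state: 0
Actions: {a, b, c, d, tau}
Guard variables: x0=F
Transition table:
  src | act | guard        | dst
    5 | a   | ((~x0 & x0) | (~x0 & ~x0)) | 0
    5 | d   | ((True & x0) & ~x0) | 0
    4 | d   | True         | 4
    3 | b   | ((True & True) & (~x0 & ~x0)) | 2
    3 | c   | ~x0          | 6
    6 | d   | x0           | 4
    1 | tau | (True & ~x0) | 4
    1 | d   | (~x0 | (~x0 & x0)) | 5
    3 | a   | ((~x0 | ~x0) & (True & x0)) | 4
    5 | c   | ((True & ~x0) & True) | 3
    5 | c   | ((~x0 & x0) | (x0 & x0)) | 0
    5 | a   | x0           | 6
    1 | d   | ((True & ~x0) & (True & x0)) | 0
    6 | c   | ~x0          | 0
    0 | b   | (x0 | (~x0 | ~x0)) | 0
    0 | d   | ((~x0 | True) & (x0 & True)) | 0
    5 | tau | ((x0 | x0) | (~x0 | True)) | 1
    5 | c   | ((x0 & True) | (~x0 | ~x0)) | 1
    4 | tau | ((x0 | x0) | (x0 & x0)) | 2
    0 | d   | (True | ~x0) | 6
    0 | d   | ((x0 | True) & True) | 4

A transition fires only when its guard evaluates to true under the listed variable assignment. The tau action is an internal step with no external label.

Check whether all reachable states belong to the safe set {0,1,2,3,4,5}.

Answer: INVARIANT VIOLATED at state 6

Analysis:
Safe = {0,1,2,3,4,5}
Reachable = {0,4,6}
  0: ✓
  4: ✓
  6: outside
reach 6 via d — violates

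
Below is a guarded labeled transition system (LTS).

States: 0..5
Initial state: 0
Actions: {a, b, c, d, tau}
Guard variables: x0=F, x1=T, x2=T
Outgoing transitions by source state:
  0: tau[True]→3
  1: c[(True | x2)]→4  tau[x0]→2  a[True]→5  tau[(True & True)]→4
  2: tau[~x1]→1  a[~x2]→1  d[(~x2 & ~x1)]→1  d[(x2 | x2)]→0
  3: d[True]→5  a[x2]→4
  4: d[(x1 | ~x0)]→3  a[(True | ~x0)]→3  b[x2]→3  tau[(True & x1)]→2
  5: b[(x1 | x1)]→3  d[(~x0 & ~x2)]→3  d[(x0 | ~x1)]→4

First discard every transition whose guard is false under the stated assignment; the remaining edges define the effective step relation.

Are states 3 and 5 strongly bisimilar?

Answer: NOT BISIMILAR

Trace:
Bisimulation quotient by refinement:
  round 0: {{0,1,2,3,4,5}}
  round 1: {{0},{1},{2},{3},{4},{5}}
stable after 2 split(s): 6 block(s)
[3]={3}  [5]={5}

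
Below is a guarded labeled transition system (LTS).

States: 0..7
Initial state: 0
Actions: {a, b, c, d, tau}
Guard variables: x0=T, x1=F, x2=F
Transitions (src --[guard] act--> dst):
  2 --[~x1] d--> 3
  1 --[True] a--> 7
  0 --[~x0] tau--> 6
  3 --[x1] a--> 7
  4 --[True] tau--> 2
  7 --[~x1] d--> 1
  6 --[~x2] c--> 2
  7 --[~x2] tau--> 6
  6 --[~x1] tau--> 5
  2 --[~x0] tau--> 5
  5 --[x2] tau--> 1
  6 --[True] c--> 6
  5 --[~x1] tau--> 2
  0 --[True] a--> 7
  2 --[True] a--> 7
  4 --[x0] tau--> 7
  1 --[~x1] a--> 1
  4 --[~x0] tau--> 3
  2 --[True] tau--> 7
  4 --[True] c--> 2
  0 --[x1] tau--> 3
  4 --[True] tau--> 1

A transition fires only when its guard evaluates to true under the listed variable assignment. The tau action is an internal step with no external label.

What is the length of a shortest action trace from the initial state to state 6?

Breadth-first toward 6:
  L0 = {0}
  L1 = {7}
  L2 = {1,6}
6 enters at depth 2; path a·tau

Answer: 2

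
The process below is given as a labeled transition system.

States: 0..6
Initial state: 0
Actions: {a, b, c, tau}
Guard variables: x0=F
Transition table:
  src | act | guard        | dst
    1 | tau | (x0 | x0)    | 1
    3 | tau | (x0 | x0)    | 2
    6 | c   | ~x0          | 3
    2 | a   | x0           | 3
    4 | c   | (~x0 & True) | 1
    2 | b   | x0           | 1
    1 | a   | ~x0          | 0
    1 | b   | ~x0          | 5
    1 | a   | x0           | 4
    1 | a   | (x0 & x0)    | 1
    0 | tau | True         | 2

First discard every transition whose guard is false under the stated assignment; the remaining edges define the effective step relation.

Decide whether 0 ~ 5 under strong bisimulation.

Answer: NOT BISIMILAR

Analysis:
Compute ~ classes (split until stable):
  π0 = {{0,1,2,3,4,5,6}}
  π1 = {{0},{1},{2,3,5},{4,6}}
  π2 = {{0},{1},{2,3,5},{4},{6}}
5 equivalence class(es) (converged in 3)
0∈{0}, 5∈{2,3,5}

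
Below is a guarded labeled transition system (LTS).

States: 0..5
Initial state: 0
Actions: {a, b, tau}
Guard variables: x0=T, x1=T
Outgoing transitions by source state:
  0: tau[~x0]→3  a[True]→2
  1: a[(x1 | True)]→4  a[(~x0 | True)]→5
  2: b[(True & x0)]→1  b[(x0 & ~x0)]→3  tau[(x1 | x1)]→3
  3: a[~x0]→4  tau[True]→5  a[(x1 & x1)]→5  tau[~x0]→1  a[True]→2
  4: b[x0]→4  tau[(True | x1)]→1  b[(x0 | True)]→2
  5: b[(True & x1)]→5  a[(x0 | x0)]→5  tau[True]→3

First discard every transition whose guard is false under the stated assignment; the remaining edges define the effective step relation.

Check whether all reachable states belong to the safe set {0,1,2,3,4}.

Answer: INVARIANT VIOLATED at state 5

Trace:
Safe = {0,1,2,3,4}
Reachable = {0,1,2,3,4,5}
  0: ✓
  1: ✓
  2: ✓
  3: ✓
  4: ✓
  5: ✗ unsafe
witness against invariant: a·b·a → 5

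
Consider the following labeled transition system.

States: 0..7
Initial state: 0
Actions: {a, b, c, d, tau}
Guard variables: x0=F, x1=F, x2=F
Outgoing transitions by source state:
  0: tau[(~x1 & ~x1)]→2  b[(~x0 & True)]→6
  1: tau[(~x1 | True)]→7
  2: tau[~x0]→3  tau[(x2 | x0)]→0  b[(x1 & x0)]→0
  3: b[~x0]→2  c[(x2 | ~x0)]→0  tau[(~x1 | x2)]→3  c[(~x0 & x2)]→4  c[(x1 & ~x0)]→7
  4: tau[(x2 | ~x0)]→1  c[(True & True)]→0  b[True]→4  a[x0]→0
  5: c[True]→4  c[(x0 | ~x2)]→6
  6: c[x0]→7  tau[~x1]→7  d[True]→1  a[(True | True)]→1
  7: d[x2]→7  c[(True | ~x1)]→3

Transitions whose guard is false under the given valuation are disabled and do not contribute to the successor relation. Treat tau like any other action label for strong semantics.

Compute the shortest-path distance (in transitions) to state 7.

Breadth-first toward 7:
  depth 0: {0}
  depth 1: {2,6}
  depth 2: {1,3,7}
7 enters at depth 2; path b·tau

Answer: 2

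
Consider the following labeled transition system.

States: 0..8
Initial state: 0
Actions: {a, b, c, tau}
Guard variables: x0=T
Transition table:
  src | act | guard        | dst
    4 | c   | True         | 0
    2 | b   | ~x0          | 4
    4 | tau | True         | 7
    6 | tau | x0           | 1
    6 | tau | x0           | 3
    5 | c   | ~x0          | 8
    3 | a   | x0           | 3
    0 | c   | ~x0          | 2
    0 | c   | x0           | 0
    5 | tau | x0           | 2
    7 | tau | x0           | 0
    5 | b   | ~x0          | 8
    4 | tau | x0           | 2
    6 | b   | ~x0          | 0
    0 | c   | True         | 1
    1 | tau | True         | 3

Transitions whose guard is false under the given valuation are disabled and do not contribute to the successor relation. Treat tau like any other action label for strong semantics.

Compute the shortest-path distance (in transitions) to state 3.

Answer: 2

Trace:
BFS to 3:
  depth 0: {0}
  depth 1: {1}
  depth 2: {3}
3 enters at depth 2; path c·tau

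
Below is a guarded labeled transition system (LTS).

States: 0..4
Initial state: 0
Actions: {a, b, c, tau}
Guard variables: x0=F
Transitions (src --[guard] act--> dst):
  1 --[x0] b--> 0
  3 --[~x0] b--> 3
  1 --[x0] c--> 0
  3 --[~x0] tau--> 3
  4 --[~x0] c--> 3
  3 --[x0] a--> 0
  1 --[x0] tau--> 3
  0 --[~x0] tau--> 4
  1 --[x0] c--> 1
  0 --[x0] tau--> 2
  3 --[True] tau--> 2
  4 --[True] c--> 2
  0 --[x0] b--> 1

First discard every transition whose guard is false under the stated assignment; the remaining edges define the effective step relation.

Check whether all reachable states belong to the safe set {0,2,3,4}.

Allowed set {0,2,3,4}
Reach set: {0,2,3,4}
  0: ✓
  2: ✓
  3: ✓
  4: ✓

Answer: INVARIANT HOLDS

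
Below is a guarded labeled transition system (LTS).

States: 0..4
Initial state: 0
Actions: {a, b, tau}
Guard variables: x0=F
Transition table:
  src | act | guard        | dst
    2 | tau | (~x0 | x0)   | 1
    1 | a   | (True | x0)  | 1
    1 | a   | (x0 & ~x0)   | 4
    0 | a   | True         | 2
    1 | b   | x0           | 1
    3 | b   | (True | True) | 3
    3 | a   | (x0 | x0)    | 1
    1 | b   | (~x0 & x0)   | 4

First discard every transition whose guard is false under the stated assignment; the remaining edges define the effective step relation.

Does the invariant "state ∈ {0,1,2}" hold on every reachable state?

Answer: INVARIANT HOLDS

Trace:
Allowed set {0,1,2}
Reach set: {0,1,2}
  0: ok
  1: ok
  2: ok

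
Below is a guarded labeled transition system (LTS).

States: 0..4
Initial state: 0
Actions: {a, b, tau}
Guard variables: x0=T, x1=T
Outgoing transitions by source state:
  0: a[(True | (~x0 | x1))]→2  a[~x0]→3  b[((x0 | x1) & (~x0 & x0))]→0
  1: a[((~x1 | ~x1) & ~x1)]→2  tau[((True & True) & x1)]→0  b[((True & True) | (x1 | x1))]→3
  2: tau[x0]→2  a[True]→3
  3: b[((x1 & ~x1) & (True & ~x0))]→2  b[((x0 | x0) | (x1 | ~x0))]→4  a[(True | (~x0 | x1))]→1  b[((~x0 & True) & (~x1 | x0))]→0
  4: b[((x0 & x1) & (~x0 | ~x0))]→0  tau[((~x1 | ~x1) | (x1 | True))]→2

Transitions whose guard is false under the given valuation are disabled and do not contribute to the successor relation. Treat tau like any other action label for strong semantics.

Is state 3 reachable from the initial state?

Guard filter leaves 8 enabled edge(s).
depth 0: {0}
depth 1: {2}  now seen {0,2}
depth 2: {3}  now seen {0,2,3}
depth 3: {1,4}  now seen {0,1,2,3,4}
Reachable = {0,1,2,3,4}
Path to 3: a·a

Answer: REACHABLE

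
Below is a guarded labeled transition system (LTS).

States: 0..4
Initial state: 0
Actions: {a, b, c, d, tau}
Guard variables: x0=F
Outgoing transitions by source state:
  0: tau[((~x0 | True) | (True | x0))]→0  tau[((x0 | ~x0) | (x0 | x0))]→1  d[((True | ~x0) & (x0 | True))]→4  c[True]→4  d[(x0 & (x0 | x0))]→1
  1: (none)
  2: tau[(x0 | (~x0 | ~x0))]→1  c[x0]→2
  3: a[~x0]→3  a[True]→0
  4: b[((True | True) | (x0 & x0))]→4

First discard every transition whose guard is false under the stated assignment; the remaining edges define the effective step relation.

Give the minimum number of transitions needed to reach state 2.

Answer: UNREACHABLE

Working:
Breadth-first toward 2:
  L0 = {0}
  L1 = {1,4}
2 never appears.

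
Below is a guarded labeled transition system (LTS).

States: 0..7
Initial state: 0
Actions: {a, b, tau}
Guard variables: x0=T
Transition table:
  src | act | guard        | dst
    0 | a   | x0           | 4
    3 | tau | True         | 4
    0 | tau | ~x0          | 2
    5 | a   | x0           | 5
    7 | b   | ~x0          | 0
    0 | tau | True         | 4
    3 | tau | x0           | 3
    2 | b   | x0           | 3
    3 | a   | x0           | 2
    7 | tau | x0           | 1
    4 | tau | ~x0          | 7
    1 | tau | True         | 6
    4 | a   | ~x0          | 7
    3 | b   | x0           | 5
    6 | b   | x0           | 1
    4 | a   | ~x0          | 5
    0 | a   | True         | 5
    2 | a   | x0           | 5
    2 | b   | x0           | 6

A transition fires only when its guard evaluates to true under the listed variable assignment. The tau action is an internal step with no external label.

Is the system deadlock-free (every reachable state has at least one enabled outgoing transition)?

Reach set: {0,4,5}
  0: a→4  a→5  tau→4  [3 exit(s)]
  4: ∅  [no exit]
  5: a→5  [1 exit(s)]
Path to 4: a

Answer: DEADLOCK at state 4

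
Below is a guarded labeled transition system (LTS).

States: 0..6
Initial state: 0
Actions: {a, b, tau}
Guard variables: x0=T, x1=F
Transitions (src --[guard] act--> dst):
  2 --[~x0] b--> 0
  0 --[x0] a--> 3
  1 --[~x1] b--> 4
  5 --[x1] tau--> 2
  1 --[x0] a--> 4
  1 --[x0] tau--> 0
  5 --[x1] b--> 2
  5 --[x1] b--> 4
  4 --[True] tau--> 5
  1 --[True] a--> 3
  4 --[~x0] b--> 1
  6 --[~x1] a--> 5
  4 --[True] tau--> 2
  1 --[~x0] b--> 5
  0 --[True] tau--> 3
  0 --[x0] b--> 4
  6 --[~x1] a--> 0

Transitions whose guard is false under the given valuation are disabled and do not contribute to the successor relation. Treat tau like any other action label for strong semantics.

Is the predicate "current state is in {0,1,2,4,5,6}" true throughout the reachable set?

Answer: INVARIANT VIOLATED at state 3

Working:
Safe = {0,1,2,4,5,6}
Reach set: {0,2,3,4,5}
  0: ✓
  2: ✓
  3: ✗ unsafe
  4: ✓
  5: ✓
counterexample path to 3: a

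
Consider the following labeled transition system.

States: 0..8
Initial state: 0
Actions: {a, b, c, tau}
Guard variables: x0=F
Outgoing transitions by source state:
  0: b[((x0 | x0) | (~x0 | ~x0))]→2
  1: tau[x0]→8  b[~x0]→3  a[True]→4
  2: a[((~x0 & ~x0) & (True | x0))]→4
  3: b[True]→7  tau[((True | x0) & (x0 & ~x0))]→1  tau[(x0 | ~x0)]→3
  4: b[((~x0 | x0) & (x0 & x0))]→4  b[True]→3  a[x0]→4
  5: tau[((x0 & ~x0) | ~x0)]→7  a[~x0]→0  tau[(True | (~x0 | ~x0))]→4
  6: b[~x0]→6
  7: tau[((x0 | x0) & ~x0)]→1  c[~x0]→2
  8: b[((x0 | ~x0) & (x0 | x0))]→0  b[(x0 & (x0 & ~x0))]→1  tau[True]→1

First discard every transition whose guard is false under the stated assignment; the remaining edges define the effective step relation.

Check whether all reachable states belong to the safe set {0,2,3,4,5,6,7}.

Inv-set: {0,2,3,4,5,6,7}
Reach set: {0,2,3,4,7}
  0: ✓
  2: ✓
  3: ✓
  4: ✓
  7: ✓

Answer: INVARIANT HOLDS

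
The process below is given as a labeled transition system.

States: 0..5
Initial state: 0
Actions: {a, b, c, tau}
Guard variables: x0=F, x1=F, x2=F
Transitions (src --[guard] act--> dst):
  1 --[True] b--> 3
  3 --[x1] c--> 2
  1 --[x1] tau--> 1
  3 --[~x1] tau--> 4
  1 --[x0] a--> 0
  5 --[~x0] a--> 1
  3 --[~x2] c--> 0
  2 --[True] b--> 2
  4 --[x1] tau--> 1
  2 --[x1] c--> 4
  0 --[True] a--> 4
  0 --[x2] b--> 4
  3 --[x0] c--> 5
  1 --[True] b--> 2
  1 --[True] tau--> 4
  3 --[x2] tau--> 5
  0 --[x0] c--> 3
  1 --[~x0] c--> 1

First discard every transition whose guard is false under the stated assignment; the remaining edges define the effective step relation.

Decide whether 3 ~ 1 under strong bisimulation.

Answer: NOT BISIMILAR

Analysis:
Bisimulation quotient by refinement:
  round 0: {{0,1,2,3,4,5}}
  round 1: {{0,5},{1},{2},{3},{4}}
  round 2: {{0},{1},{2},{3},{4},{5}}
Fixed point at round 3; 6 class(es).
class of 3: {3}; class of 1: {1}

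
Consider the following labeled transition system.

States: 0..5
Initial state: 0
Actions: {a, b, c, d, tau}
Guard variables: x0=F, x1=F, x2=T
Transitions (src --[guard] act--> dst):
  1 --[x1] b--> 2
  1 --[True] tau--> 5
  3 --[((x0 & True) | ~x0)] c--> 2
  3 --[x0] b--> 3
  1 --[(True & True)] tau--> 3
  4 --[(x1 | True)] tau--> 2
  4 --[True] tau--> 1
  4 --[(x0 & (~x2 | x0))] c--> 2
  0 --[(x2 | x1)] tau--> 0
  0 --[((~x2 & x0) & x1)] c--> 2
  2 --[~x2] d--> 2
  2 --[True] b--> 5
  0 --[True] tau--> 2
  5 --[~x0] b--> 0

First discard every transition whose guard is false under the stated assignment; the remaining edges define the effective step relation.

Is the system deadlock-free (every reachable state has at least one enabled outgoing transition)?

Answer: DEADLOCK-FREE

Working:
R = {0,2,5}
  0: tau→0  tau→2  [deg 2]
  2: b→5  [deg 1]
  5: b→0  [deg 1]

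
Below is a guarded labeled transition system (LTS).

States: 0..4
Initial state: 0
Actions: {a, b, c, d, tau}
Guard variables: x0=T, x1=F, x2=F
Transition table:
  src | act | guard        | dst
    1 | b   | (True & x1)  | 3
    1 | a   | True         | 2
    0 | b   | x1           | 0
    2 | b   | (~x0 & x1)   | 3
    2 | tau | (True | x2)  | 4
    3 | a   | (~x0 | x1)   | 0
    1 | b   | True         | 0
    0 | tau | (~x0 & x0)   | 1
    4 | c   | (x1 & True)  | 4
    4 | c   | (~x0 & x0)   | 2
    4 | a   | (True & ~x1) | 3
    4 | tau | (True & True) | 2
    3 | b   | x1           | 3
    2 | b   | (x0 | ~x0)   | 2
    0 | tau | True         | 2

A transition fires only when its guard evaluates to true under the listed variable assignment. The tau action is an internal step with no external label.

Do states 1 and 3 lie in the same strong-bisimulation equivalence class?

Answer: NOT BISIMILAR

Analysis:
Refine partition for ~:
  π0 = {{0,1,2,3,4}}
  π1 = {{0},{1},{2},{3},{4}}
Fixed point at round 2; 5 class(es).
[1]={1}  [3]={3}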